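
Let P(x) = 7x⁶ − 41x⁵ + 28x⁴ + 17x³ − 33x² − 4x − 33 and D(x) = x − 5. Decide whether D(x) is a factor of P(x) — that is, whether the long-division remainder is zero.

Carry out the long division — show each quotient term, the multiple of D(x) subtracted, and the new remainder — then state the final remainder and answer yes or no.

Step 1: lead(7x⁶ − 41x⁵ + 28x⁴ + 17x³ − 33x² − 4x − 33) ÷ lead(D) = 7x⁶ ÷ x = 7x⁵. Subtract (7x⁵)·D = 7x⁶ − 35x⁵. Remainder: −6x⁵ + 28x⁴ + 17x³ − 33x² − 4x − 33.
Step 2: lead(−6x⁵ + 28x⁴ + 17x³ − 33x² − 4x − 33) ÷ lead(D) = −6x⁵ ÷ x = −6x⁴. Subtract (−6x⁴)·D = −6x⁵ + 30x⁴. Remainder: −2x⁴ + 17x³ − 33x² − 4x − 33.
Step 3: lead(−2x⁴ + 17x³ − 33x² − 4x − 33) ÷ lead(D) = −2x⁴ ÷ x = −2x³. Subtract (−2x³)·D = −2x⁴ + 10x³. Remainder: 7x³ − 33x² − 4x − 33.
Step 4: lead(7x³ − 33x² − 4x − 33) ÷ lead(D) = 7x³ ÷ x = 7x². Subtract (7x²)·D = 7x³ − 35x². Remainder: 2x² − 4x − 33.
Step 5: lead(2x² − 4x − 33) ÷ lead(D) = 2x² ÷ x = 2x. Subtract (2x)·D = 2x² − 10x. Remainder: 6x − 33.
Step 6: lead(6x − 33) ÷ lead(D) = 6x ÷ x = 6. Subtract (6)·D = 6x − 30. Remainder: −3.

R(x) = −3, so D(x) is not a factor of P(x). no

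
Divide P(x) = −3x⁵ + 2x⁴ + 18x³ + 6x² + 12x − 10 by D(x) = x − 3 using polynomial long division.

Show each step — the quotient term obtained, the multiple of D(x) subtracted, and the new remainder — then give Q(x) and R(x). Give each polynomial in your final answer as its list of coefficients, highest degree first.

Q = [-3, -7, -3, -3, 3]; R = [-1]

Step 1: lead(−3x⁵ + 2x⁴ + 18x³ + 6x² + 12x − 10) ÷ lead(D) = −3x⁵ ÷ x = −3x⁴. Subtract (−3x⁴)·D = −3x⁵ + 9x⁴. Remainder: −7x⁴ + 18x³ + 6x² + 12x − 10.
Step 2: lead(−7x⁴ + 18x³ + 6x² + 12x − 10) ÷ lead(D) = −7x⁴ ÷ x = −7x³. Subtract (−7x³)·D = −7x⁴ + 21x³. Remainder: −3x³ + 6x² + 12x − 10.
Step 3: lead(−3x³ + 6x² + 12x − 10) ÷ lead(D) = −3x³ ÷ x = −3x². Subtract (−3x²)·D = −3x³ + 9x². Remainder: −3x² + 12x − 10.
Step 4: lead(−3x² + 12x − 10) ÷ lead(D) = −3x² ÷ x = −3x. Subtract (−3x)·D = −3x² + 9x. Remainder: 3x − 10.
Step 5: lead(3x − 10) ÷ lead(D) = 3x ÷ x = 3. Subtract (3)·D = 3x − 9. Remainder: −1.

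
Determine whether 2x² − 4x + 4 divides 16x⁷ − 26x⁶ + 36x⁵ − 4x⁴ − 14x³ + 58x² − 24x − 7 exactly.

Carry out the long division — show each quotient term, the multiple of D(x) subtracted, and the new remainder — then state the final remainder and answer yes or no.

R(x) = −3, so D(x) is not a factor of P(x). no

Step 1: lead(16x⁷ − 26x⁶ + 36x⁵ − 4x⁴ − 14x³ + 58x² − 24x − 7) ÷ lead(D) = 16x⁷ ÷ 2x² = 8x⁵. Subtract (8x⁵)·D = 16x⁷ − 32x⁶ + 32x⁵. Remainder: 6x⁶ + 4x⁵ − 4x⁴ − 14x³ + 58x² − 24x − 7.
Step 2: lead(6x⁶ + 4x⁵ − 4x⁴ − 14x³ + 58x² − 24x − 7) ÷ lead(D) = 6x⁶ ÷ 2x² = 3x⁴. Subtract (3x⁴)·D = 6x⁶ − 12x⁵ + 12x⁴. Remainder: 16x⁵ − 16x⁴ − 14x³ + 58x² − 24x − 7.
Step 3: lead(16x⁵ − 16x⁴ − 14x³ + 58x² − 24x − 7) ÷ lead(D) = 16x⁵ ÷ 2x² = 8x³. Subtract (8x³)·D = 16x⁵ − 32x⁴ + 32x³. Remainder: 16x⁴ − 46x³ + 58x² − 24x − 7.
Step 4: lead(16x⁴ − 46x³ + 58x² − 24x − 7) ÷ lead(D) = 16x⁴ ÷ 2x² = 8x². Subtract (8x²)·D = 16x⁴ − 32x³ + 32x². Remainder: −14x³ + 26x² − 24x − 7.
Step 5: lead(−14x³ + 26x² − 24x − 7) ÷ lead(D) = −14x³ ÷ 2x² = −7x. Subtract (−7x)·D = −14x³ + 28x² − 28x. Remainder: −2x² + 4x − 7.
Step 6: lead(−2x² + 4x − 7) ÷ lead(D) = −2x² ÷ 2x² = −1. Subtract (−1)·D = −2x² + 4x − 4. Remainder: −3.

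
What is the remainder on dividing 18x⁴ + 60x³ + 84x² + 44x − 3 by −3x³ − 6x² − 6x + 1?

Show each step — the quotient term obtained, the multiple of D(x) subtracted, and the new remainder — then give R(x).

Step 1: lead(18x⁴ + 60x³ + 84x² + 44x − 3) ÷ lead(D) = 18x⁴ ÷ −3x³ = −6x. Subtract (−6x)·D = 18x⁴ + 36x³ + 36x² − 6x. Remainder: 24x³ + 48x² + 50x − 3.
Step 2: lead(24x³ + 48x² + 50x − 3) ÷ lead(D) = 24x³ ÷ −3x³ = −8. Subtract (−8)·D = 24x³ + 48x² + 48x − 8. Remainder: 2x + 5.

R(x) = 2x + 5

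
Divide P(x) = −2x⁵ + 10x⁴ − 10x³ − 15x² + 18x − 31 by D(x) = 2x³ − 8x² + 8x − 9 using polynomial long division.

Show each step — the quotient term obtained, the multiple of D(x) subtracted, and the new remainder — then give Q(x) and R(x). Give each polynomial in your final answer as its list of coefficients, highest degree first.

Q = [-1, 1, 3]; R = [-8, 3, -4]

Step 1: lead(−2x⁵ + 10x⁴ − 10x³ − 15x² + 18x − 31) ÷ lead(D) = −2x⁵ ÷ 2x³ = −x². Subtract (−x²)·D = −2x⁵ + 8x⁴ − 8x³ + 9x². Remainder: 2x⁴ − 2x³ − 24x² + 18x − 31.
Step 2: lead(2x⁴ − 2x³ − 24x² + 18x − 31) ÷ lead(D) = 2x⁴ ÷ 2x³ = x. Subtract (x)·D = 2x⁴ − 8x³ + 8x² − 9x. Remainder: 6x³ − 32x² + 27x − 31.
Step 3: lead(6x³ − 32x² + 27x − 31) ÷ lead(D) = 6x³ ÷ 2x³ = 3. Subtract (3)·D = 6x³ − 24x² + 24x − 27. Remainder: −8x² + 3x − 4.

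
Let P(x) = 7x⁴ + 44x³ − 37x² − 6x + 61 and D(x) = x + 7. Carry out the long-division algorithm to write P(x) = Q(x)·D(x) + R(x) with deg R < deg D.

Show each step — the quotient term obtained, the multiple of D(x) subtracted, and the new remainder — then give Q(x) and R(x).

Step 1: lead(7x⁴ + 44x³ − 37x² − 6x + 61) ÷ lead(D) = 7x⁴ ÷ x = 7x³. Subtract (7x³)·D = 7x⁴ + 49x³. Remainder: −5x³ − 37x² − 6x + 61.
Step 2: lead(−5x³ − 37x² − 6x + 61) ÷ lead(D) = −5x³ ÷ x = −5x². Subtract (−5x²)·D = −5x³ − 35x². Remainder: −2x² − 6x + 61.
Step 3: lead(−2x² − 6x + 61) ÷ lead(D) = −2x² ÷ x = −2x. Subtract (−2x)·D = −2x² − 14x. Remainder: 8x + 61.
Step 4: lead(8x + 61) ÷ lead(D) = 8x ÷ x = 8. Subtract (8)·D = 8x + 56. Remainder: 5.

Q(x) = 7x³ − 5x² − 2x + 8; R(x) = 5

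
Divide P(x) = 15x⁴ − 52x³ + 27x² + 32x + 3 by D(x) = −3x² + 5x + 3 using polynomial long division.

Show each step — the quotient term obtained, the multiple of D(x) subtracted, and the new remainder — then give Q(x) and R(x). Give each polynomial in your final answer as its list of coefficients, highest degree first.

Step 1: lead(15x⁴ − 52x³ + 27x² + 32x + 3) ÷ lead(D) = 15x⁴ ÷ −3x² = −5x². Subtract (−5x²)·D = 15x⁴ − 25x³ − 15x². Remainder: −27x³ + 42x² + 32x + 3.
Step 2: lead(−27x³ + 42x² + 32x + 3) ÷ lead(D) = −27x³ ÷ −3x² = 9x. Subtract (9x)·D = −27x³ + 45x² + 27x. Remainder: −3x² + 5x + 3.
Step 3: lead(−3x² + 5x + 3) ÷ lead(D) = −3x² ÷ −3x² = 1. Subtract (1)·D = −3x² + 5x + 3. Remainder: 0.

Q = [-5, 9, 1]; R = [0]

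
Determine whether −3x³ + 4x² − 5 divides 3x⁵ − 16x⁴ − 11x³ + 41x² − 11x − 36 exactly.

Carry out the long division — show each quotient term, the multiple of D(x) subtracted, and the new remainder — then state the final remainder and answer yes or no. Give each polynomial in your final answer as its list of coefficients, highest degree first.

R = [9, 9], so D(x) is not a factor of P(x). no

Step 1: lead(3x⁵ − 16x⁴ − 11x³ + 41x² − 11x − 36) ÷ lead(D) = 3x⁵ ÷ −3x³ = −x². Subtract (−x²)·D = 3x⁵ − 4x⁴ + 5x². Remainder: −12x⁴ − 11x³ + 36x² − 11x − 36.
Step 2: lead(−12x⁴ − 11x³ + 36x² − 11x − 36) ÷ lead(D) = −12x⁴ ÷ −3x³ = 4x. Subtract (4x)·D = −12x⁴ + 16x³ − 20x. Remainder: −27x³ + 36x² + 9x − 36.
Step 3: lead(−27x³ + 36x² + 9x − 36) ÷ lead(D) = −27x³ ÷ −3x³ = 9. Subtract (9)·D = −27x³ + 36x² − 45. Remainder: 9x + 9.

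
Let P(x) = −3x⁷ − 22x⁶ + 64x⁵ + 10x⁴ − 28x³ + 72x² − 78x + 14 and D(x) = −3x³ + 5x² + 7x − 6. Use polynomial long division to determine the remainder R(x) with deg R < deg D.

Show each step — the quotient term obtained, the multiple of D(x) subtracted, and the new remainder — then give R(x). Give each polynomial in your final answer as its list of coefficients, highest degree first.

Step 1: lead(−3x⁷ − 22x⁶ + 64x⁵ + 10x⁴ − 28x³ + 72x² − 78x + 14) ÷ lead(D) = −3x⁷ ÷ −3x³ = x⁴. Subtract (x⁴)·D = −3x⁷ + 5x⁶ + 7x⁵ − 6x⁴. Remainder: −27x⁶ + 57x⁵ + 16x⁴ − 28x³ + 72x² − 78x + 14.
Step 2: lead(−27x⁶ + 57x⁵ + 16x⁴ − 28x³ + 72x² − 78x + 14) ÷ lead(D) = −27x⁶ ÷ −3x³ = 9x³. Subtract (9x³)·D = −27x⁶ + 45x⁵ + 63x⁴ − 54x³. Remainder: 12x⁵ − 47x⁴ + 26x³ + 72x² − 78x + 14.
Step 3: lead(12x⁵ − 47x⁴ + 26x³ + 72x² − 78x + 14) ÷ lead(D) = 12x⁵ ÷ −3x³ = −4x². Subtract (−4x²)·D = 12x⁵ − 20x⁴ − 28x³ + 24x². Remainder: −27x⁴ + 54x³ + 48x² − 78x + 14.
Step 4: lead(−27x⁴ + 54x³ + 48x² − 78x + 14) ÷ lead(D) = −27x⁴ ÷ −3x³ = 9x. Subtract (9x)·D = −27x⁴ + 45x³ + 63x² − 54x. Remainder: 9x³ − 15x² − 24x + 14.
Step 5: lead(9x³ − 15x² − 24x + 14) ÷ lead(D) = 9x³ ÷ −3x³ = −3. Subtract (−3)·D = 9x³ − 15x² − 21x + 18. Remainder: −3x − 4.

R = [-3, -4]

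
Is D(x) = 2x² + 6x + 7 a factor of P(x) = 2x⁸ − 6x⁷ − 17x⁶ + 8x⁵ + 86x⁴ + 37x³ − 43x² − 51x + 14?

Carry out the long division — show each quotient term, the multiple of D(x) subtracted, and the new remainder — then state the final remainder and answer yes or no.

Step 1: lead(2x⁸ − 6x⁷ − 17x⁶ + 8x⁵ + 86x⁴ + 37x³ − 43x² − 51x + 14) ÷ lead(D) = 2x⁸ ÷ 2x² = x⁶. Subtract (x⁶)·D = 2x⁸ + 6x⁷ + 7x⁶. Remainder: −12x⁷ − 24x⁶ + 8x⁵ + 86x⁴ + 37x³ − 43x² − 51x + 14.
Step 2: lead(−12x⁷ − 24x⁶ + 8x⁵ + 86x⁴ + 37x³ − 43x² − 51x + 14) ÷ lead(D) = −12x⁷ ÷ 2x² = −6x⁵. Subtract (−6x⁵)·D = −12x⁷ − 36x⁶ − 42x⁵. Remainder: 12x⁶ + 50x⁵ + 86x⁴ + 37x³ − 43x² − 51x + 14.
Step 3: lead(12x⁶ + 50x⁵ + 86x⁴ + 37x³ − 43x² − 51x + 14) ÷ lead(D) = 12x⁶ ÷ 2x² = 6x⁴. Subtract (6x⁴)·D = 12x⁶ + 36x⁵ + 42x⁴. Remainder: 14x⁵ + 44x⁴ + 37x³ − 43x² − 51x + 14.
Step 4: lead(14x⁵ + 44x⁴ + 37x³ − 43x² − 51x + 14) ÷ lead(D) = 14x⁵ ÷ 2x² = 7x³. Subtract (7x³)·D = 14x⁵ + 42x⁴ + 49x³. Remainder: 2x⁴ − 12x³ − 43x² − 51x + 14.
Step 5: lead(2x⁴ − 12x³ − 43x² − 51x + 14) ÷ lead(D) = 2x⁴ ÷ 2x² = x². Subtract (x²)·D = 2x⁴ + 6x³ + 7x². Remainder: −18x³ − 50x² − 51x + 14.
Step 6: lead(−18x³ − 50x² − 51x + 14) ÷ lead(D) = −18x³ ÷ 2x² = −9x. Subtract (−9x)·D = −18x³ − 54x² − 63x. Remainder: 4x² + 12x + 14.
Step 7: lead(4x² + 12x + 14) ÷ lead(D) = 4x² ÷ 2x² = 2. Subtract (2)·D = 4x² + 12x + 14. Remainder: 0.

R(x) = 0, so D(x) is a factor of P(x). yes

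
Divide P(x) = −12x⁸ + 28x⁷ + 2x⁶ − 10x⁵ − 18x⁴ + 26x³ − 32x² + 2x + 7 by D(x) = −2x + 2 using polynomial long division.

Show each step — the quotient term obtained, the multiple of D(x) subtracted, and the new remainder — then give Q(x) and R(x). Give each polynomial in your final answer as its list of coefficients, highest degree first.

Step 1: lead(−12x⁸ + 28x⁷ + 2x⁶ − 10x⁵ − 18x⁴ + 26x³ − 32x² + 2x + 7) ÷ lead(D) = −12x⁸ ÷ −2x = 6x⁷. Subtract (6x⁷)·D = −12x⁸ + 12x⁷. Remainder: 16x⁷ + 2x⁶ − 10x⁵ − 18x⁴ + 26x³ − 32x² + 2x + 7.
Step 2: lead(16x⁷ + 2x⁶ − 10x⁵ − 18x⁴ + 26x³ − 32x² + 2x + 7) ÷ lead(D) = 16x⁷ ÷ −2x = −8x⁶. Subtract (−8x⁶)·D = 16x⁷ − 16x⁶. Remainder: 18x⁶ − 10x⁵ − 18x⁴ + 26x³ − 32x² + 2x + 7.
Step 3: lead(18x⁶ − 10x⁵ − 18x⁴ + 26x³ − 32x² + 2x + 7) ÷ lead(D) = 18x⁶ ÷ −2x = −9x⁵. Subtract (−9x⁵)·D = 18x⁶ − 18x⁵. Remainder: 8x⁵ − 18x⁴ + 26x³ − 32x² + 2x + 7.
Step 4: lead(8x⁵ − 18x⁴ + 26x³ − 32x² + 2x + 7) ÷ lead(D) = 8x⁵ ÷ −2x = −4x⁴. Subtract (−4x⁴)·D = 8x⁵ − 8x⁴. Remainder: −10x⁴ + 26x³ − 32x² + 2x + 7.
Step 5: lead(−10x⁴ + 26x³ − 32x² + 2x + 7) ÷ lead(D) = −10x⁴ ÷ −2x = 5x³. Subtract (5x³)·D = −10x⁴ + 10x³. Remainder: 16x³ − 32x² + 2x + 7.
Step 6: lead(16x³ − 32x² + 2x + 7) ÷ lead(D) = 16x³ ÷ −2x = −8x². Subtract (−8x²)·D = 16x³ − 16x². Remainder: −16x² + 2x + 7.
Step 7: lead(−16x² + 2x + 7) ÷ lead(D) = −16x² ÷ −2x = 8x. Subtract (8x)·D = −16x² + 16x. Remainder: −14x + 7.
Step 8: lead(−14x + 7) ÷ lead(D) = −14x ÷ −2x = 7. Subtract (7)·D = −14x + 14. Remainder: −7.

Q = [6, -8, -9, -4, 5, -8, 8, 7]; R = [-7]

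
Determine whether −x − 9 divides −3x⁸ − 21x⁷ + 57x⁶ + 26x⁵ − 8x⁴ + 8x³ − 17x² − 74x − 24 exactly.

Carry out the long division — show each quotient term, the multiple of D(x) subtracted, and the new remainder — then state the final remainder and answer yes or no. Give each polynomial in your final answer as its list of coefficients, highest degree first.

Step 1: lead(−3x⁸ − 21x⁷ + 57x⁶ + 26x⁵ − 8x⁴ + 8x³ − 17x² − 74x − 24) ÷ lead(D) = −3x⁸ ÷ −x = 3x⁷. Subtract (3x⁷)·D = −3x⁸ − 27x⁷. Remainder: 6x⁷ + 57x⁶ + 26x⁵ − 8x⁴ + 8x³ − 17x² − 74x − 24.
Step 2: lead(6x⁷ + 57x⁶ + 26x⁵ − 8x⁴ + 8x³ − 17x² − 74x − 24) ÷ lead(D) = 6x⁷ ÷ −x = −6x⁶. Subtract (−6x⁶)·D = 6x⁷ + 54x⁶. Remainder: 3x⁶ + 26x⁵ − 8x⁴ + 8x³ − 17x² − 74x − 24.
Step 3: lead(3x⁶ + 26x⁵ − 8x⁴ + 8x³ − 17x² − 74x − 24) ÷ lead(D) = 3x⁶ ÷ −x = −3x⁵. Subtract (−3x⁵)·D = 3x⁶ + 27x⁵. Remainder: −x⁵ − 8x⁴ + 8x³ − 17x² − 74x − 24.
Step 4: lead(−x⁵ − 8x⁴ + 8x³ − 17x² − 74x − 24) ÷ lead(D) = −x⁵ ÷ −x = x⁴. Subtract (x⁴)·D = −x⁵ − 9x⁴. Remainder: x⁴ + 8x³ − 17x² − 74x − 24.
Step 5: lead(x⁴ + 8x³ − 17x² − 74x − 24) ÷ lead(D) = x⁴ ÷ −x = −x³. Subtract (−x³)·D = x⁴ + 9x³. Remainder: −x³ − 17x² − 74x − 24.
Step 6: lead(−x³ − 17x² − 74x − 24) ÷ lead(D) = −x³ ÷ −x = x². Subtract (x²)·D = −x³ − 9x². Remainder: −8x² − 74x − 24.
Step 7: lead(−8x² − 74x − 24) ÷ lead(D) = −8x² ÷ −x = 8x. Subtract (8x)·D = −8x² − 72x. Remainder: −2x − 24.
Step 8: lead(−2x − 24) ÷ lead(D) = −2x ÷ −x = 2. Subtract (2)·D = −2x − 18. Remainder: −6.

R = [-6], so D(x) is not a factor of P(x). no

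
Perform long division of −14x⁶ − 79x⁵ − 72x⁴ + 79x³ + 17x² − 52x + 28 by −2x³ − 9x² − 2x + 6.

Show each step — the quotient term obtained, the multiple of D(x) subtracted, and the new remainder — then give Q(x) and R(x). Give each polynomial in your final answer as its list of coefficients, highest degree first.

Step 1: lead(−14x⁶ − 79x⁵ − 72x⁴ + 79x³ + 17x² − 52x + 28) ÷ lead(D) = −14x⁶ ÷ −2x³ = 7x³. Subtract (7x³)·D = −14x⁶ − 63x⁵ − 14x⁴ + 42x³. Remainder: −16x⁵ − 58x⁴ + 37x³ + 17x² − 52x + 28.
Step 2: lead(−16x⁵ − 58x⁴ + 37x³ + 17x² − 52x + 28) ÷ lead(D) = −16x⁵ ÷ −2x³ = 8x². Subtract (8x²)·D = −16x⁵ − 72x⁴ − 16x³ + 48x². Remainder: 14x⁴ + 53x³ − 31x² − 52x + 28.
Step 3: lead(14x⁴ + 53x³ − 31x² − 52x + 28) ÷ lead(D) = 14x⁴ ÷ −2x³ = −7x. Subtract (−7x)·D = 14x⁴ + 63x³ + 14x² − 42x. Remainder: −10x³ − 45x² − 10x + 28.
Step 4: lead(−10x³ − 45x² − 10x + 28) ÷ lead(D) = −10x³ ÷ −2x³ = 5. Subtract (5)·D = −10x³ − 45x² − 10x + 30. Remainder: −2.

Q = [7, 8, -7, 5]; R = [-2]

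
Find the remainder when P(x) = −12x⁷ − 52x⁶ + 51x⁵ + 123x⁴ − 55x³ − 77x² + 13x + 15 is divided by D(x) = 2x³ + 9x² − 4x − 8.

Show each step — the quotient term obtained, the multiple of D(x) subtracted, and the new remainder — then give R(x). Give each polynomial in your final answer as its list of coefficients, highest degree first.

R = [1, 7]

Step 1: lead(−12x⁷ − 52x⁶ + 51x⁵ + 123x⁴ − 55x³ − 77x² + 13x + 15) ÷ lead(D) = −12x⁷ ÷ 2x³ = −6x⁴. Subtract (−6x⁴)·D = −12x⁷ − 54x⁶ + 24x⁵ + 48x⁴. Remainder: 2x⁶ + 27x⁵ + 75x⁴ − 55x³ − 77x² + 13x + 15.
Step 2: lead(2x⁶ + 27x⁵ + 75x⁴ − 55x³ − 77x² + 13x + 15) ÷ lead(D) = 2x⁶ ÷ 2x³ = x³. Subtract (x³)·D = 2x⁶ + 9x⁵ − 4x⁴ − 8x³. Remainder: 18x⁵ + 79x⁴ − 47x³ − 77x² + 13x + 15.
Step 3: lead(18x⁵ + 79x⁴ − 47x³ − 77x² + 13x + 15) ÷ lead(D) = 18x⁵ ÷ 2x³ = 9x². Subtract (9x²)·D = 18x⁵ + 81x⁴ − 36x³ − 72x². Remainder: −2x⁴ − 11x³ − 5x² + 13x + 15.
Step 4: lead(−2x⁴ − 11x³ − 5x² + 13x + 15) ÷ lead(D) = −2x⁴ ÷ 2x³ = −x. Subtract (−x)·D = −2x⁴ − 9x³ + 4x² + 8x. Remainder: −2x³ − 9x² + 5x + 15.
Step 5: lead(−2x³ − 9x² + 5x + 15) ÷ lead(D) = −2x³ ÷ 2x³ = −1. Subtract (−1)·D = −2x³ − 9x² + 4x + 8. Remainder: x + 7.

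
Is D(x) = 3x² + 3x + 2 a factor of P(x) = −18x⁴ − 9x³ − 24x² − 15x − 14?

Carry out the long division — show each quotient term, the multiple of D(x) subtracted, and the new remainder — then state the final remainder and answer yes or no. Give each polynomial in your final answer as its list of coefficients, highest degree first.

R = [0], so D(x) is a factor of P(x). yes

Step 1: lead(−18x⁴ − 9x³ − 24x² − 15x − 14) ÷ lead(D) = −18x⁴ ÷ 3x² = −6x². Subtract (−6x²)·D = −18x⁴ − 18x³ − 12x². Remainder: 9x³ − 12x² − 15x − 14.
Step 2: lead(9x³ − 12x² − 15x − 14) ÷ lead(D) = 9x³ ÷ 3x² = 3x. Subtract (3x)·D = 9x³ + 9x² + 6x. Remainder: −21x² − 21x − 14.
Step 3: lead(−21x² − 21x − 14) ÷ lead(D) = −21x² ÷ 3x² = −7. Subtract (−7)·D = −21x² − 21x − 14. Remainder: 0.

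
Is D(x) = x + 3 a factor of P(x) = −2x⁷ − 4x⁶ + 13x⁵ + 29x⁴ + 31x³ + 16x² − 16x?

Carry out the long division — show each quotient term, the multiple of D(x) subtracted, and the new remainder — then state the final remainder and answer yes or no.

R(x) = 3, so D(x) is not a factor of P(x). no

Step 1: lead(−2x⁷ − 4x⁶ + 13x⁵ + 29x⁴ + 31x³ + 16x² − 16x) ÷ lead(D) = −2x⁷ ÷ x = −2x⁶. Subtract (−2x⁶)·D = −2x⁷ − 6x⁶. Remainder: 2x⁶ + 13x⁵ + 29x⁴ + 31x³ + 16x² − 16x.
Step 2: lead(2x⁶ + 13x⁵ + 29x⁴ + 31x³ + 16x² − 16x) ÷ lead(D) = 2x⁶ ÷ x = 2x⁵. Subtract (2x⁵)·D = 2x⁶ + 6x⁵. Remainder: 7x⁵ + 29x⁴ + 31x³ + 16x² − 16x.
Step 3: lead(7x⁵ + 29x⁴ + 31x³ + 16x² − 16x) ÷ lead(D) = 7x⁵ ÷ x = 7x⁴. Subtract (7x⁴)·D = 7x⁵ + 21x⁴. Remainder: 8x⁴ + 31x³ + 16x² − 16x.
Step 4: lead(8x⁴ + 31x³ + 16x² − 16x) ÷ lead(D) = 8x⁴ ÷ x = 8x³. Subtract (8x³)·D = 8x⁴ + 24x³. Remainder: 7x³ + 16x² − 16x.
Step 5: lead(7x³ + 16x² − 16x) ÷ lead(D) = 7x³ ÷ x = 7x². Subtract (7x²)·D = 7x³ + 21x². Remainder: −5x² − 16x.
Step 6: lead(−5x² − 16x) ÷ lead(D) = −5x² ÷ x = −5x. Subtract (−5x)·D = −5x² − 15x. Remainder: −x.
Step 7: lead(−x) ÷ lead(D) = −x ÷ x = −1. Subtract (−1)·D = −x − 3. Remainder: 3.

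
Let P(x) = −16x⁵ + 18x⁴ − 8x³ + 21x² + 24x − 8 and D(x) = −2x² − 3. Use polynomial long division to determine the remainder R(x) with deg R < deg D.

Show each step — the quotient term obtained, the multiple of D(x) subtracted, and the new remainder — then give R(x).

R(x) = 1

Step 1: lead(−16x⁵ + 18x⁴ − 8x³ + 21x² + 24x − 8) ÷ lead(D) = −16x⁵ ÷ −2x² = 8x³. Subtract (8x³)·D = −16x⁵ − 24x³. Remainder: 18x⁴ + 16x³ + 21x² + 24x − 8.
Step 2: lead(18x⁴ + 16x³ + 21x² + 24x − 8) ÷ lead(D) = 18x⁴ ÷ −2x² = −9x². Subtract (−9x²)·D = 18x⁴ + 27x². Remainder: 16x³ − 6x² + 24x − 8.
Step 3: lead(16x³ − 6x² + 24x − 8) ÷ lead(D) = 16x³ ÷ −2x² = −8x. Subtract (−8x)·D = 16x³ + 24x. Remainder: −6x² − 8.
Step 4: lead(−6x² − 8) ÷ lead(D) = −6x² ÷ −2x² = 3. Subtract (3)·D = −6x² − 9. Remainder: 1.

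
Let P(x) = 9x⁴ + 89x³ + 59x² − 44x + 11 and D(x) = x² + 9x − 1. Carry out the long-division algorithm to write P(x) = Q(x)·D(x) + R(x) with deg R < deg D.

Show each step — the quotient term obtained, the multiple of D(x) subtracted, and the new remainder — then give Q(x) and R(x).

Q(x) = 9x² + 8x − 4; R(x) = 7

Step 1: lead(9x⁴ + 89x³ + 59x² − 44x + 11) ÷ lead(D) = 9x⁴ ÷ x² = 9x². Subtract (9x²)·D = 9x⁴ + 81x³ − 9x². Remainder: 8x³ + 68x² − 44x + 11.
Step 2: lead(8x³ + 68x² − 44x + 11) ÷ lead(D) = 8x³ ÷ x² = 8x. Subtract (8x)·D = 8x³ + 72x² − 8x. Remainder: −4x² − 36x + 11.
Step 3: lead(−4x² − 36x + 11) ÷ lead(D) = −4x² ÷ x² = −4. Subtract (−4)·D = −4x² − 36x + 4. Remainder: 7.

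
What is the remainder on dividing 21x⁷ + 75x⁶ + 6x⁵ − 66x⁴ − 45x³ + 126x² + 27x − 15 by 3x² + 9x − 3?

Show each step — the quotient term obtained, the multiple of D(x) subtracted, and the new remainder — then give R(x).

Step 1: lead(21x⁷ + 75x⁶ + 6x⁵ − 66x⁴ − 45x³ + 126x² + 27x − 15) ÷ lead(D) = 21x⁷ ÷ 3x² = 7x⁵. Subtract (7x⁵)·D = 21x⁷ + 63x⁶ − 21x⁵. Remainder: 12x⁶ + 27x⁵ − 66x⁴ − 45x³ + 126x² + 27x − 15.
Step 2: lead(12x⁶ + 27x⁵ − 66x⁴ − 45x³ + 126x² + 27x − 15) ÷ lead(D) = 12x⁶ ÷ 3x² = 4x⁴. Subtract (4x⁴)·D = 12x⁶ + 36x⁵ − 12x⁴. Remainder: −9x⁵ − 54x⁴ − 45x³ + 126x² + 27x − 15.
Step 3: lead(−9x⁵ − 54x⁴ − 45x³ + 126x² + 27x − 15) ÷ lead(D) = −9x⁵ ÷ 3x² = −3x³. Subtract (−3x³)·D = −9x⁵ − 27x⁴ + 9x³. Remainder: −27x⁴ − 54x³ + 126x² + 27x − 15.
Step 4: lead(−27x⁴ − 54x³ + 126x² + 27x − 15) ÷ lead(D) = −27x⁴ ÷ 3x² = −9x². Subtract (−9x²)·D = −27x⁴ − 81x³ + 27x². Remainder: 27x³ + 99x² + 27x − 15.
Step 5: lead(27x³ + 99x² + 27x − 15) ÷ lead(D) = 27x³ ÷ 3x² = 9x. Subtract (9x)·D = 27x³ + 81x² − 27x. Remainder: 18x² + 54x − 15.
Step 6: lead(18x² + 54x − 15) ÷ lead(D) = 18x² ÷ 3x² = 6. Subtract (6)·D = 18x² + 54x − 18. Remainder: 3.

R(x) = 3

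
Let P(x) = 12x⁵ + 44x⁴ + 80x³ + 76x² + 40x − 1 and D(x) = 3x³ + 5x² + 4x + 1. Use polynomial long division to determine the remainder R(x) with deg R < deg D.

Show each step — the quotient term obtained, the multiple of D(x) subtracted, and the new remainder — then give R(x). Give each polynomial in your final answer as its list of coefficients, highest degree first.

R = [-9]

Step 1: lead(12x⁵ + 44x⁴ + 80x³ + 76x² + 40x − 1) ÷ lead(D) = 12x⁵ ÷ 3x³ = 4x². Subtract (4x²)·D = 12x⁵ + 20x⁴ + 16x³ + 4x². Remainder: 24x⁴ + 64x³ + 72x² + 40x − 1.
Step 2: lead(24x⁴ + 64x³ + 72x² + 40x − 1) ÷ lead(D) = 24x⁴ ÷ 3x³ = 8x. Subtract (8x)·D = 24x⁴ + 40x³ + 32x² + 8x. Remainder: 24x³ + 40x² + 32x − 1.
Step 3: lead(24x³ + 40x² + 32x − 1) ÷ lead(D) = 24x³ ÷ 3x³ = 8. Subtract (8)·D = 24x³ + 40x² + 32x + 8. Remainder: −9.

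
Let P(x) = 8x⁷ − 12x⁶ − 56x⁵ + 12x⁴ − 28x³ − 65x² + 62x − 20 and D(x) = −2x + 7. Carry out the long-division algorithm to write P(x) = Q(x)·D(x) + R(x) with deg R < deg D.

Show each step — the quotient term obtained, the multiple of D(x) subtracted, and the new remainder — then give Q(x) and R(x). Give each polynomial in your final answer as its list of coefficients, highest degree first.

Step 1: lead(8x⁷ − 12x⁶ − 56x⁵ + 12x⁴ − 28x³ − 65x² + 62x − 20) ÷ lead(D) = 8x⁷ ÷ −2x = −4x⁶. Subtract (−4x⁶)·D = 8x⁷ − 28x⁶. Remainder: 16x⁶ − 56x⁵ + 12x⁴ − 28x³ − 65x² + 62x − 20.
Step 2: lead(16x⁶ − 56x⁵ + 12x⁴ − 28x³ − 65x² + 62x − 20) ÷ lead(D) = 16x⁶ ÷ −2x = −8x⁵. Subtract (−8x⁵)·D = 16x⁶ − 56x⁵. Remainder: 12x⁴ − 28x³ − 65x² + 62x − 20.
Step 3: lead(12x⁴ − 28x³ − 65x² + 62x − 20) ÷ lead(D) = 12x⁴ ÷ −2x = −6x³. Subtract (−6x³)·D = 12x⁴ − 42x³. Remainder: 14x³ − 65x² + 62x − 20.
Step 4: lead(14x³ − 65x² + 62x − 20) ÷ lead(D) = 14x³ ÷ −2x = −7x². Subtract (−7x²)·D = 14x³ − 49x². Remainder: −16x² + 62x − 20.
Step 5: lead(−16x² + 62x − 20) ÷ lead(D) = −16x² ÷ −2x = 8x. Subtract (8x)·D = −16x² + 56x. Remainder: 6x − 20.
Step 6: lead(6x − 20) ÷ lead(D) = 6x ÷ −2x = −3. Subtract (−3)·D = 6x − 21. Remainder: 1.

Q = [-4, -8, 0, -6, -7, 8, -3]; R = [1]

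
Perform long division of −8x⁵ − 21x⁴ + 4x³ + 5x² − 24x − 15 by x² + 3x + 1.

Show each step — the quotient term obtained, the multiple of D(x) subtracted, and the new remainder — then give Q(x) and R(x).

Step 1: lead(−8x⁵ − 21x⁴ + 4x³ + 5x² − 24x − 15) ÷ lead(D) = −8x⁵ ÷ x² = −8x³. Subtract (−8x³)·D = −8x⁵ − 24x⁴ − 8x³. Remainder: 3x⁴ + 12x³ + 5x² − 24x − 15.
Step 2: lead(3x⁴ + 12x³ + 5x² − 24x − 15) ÷ lead(D) = 3x⁴ ÷ x² = 3x². Subtract (3x²)·D = 3x⁴ + 9x³ + 3x². Remainder: 3x³ + 2x² − 24x − 15.
Step 3: lead(3x³ + 2x² − 24x − 15) ÷ lead(D) = 3x³ ÷ x² = 3x. Subtract (3x)·D = 3x³ + 9x² + 3x. Remainder: −7x² − 27x − 15.
Step 4: lead(−7x² − 27x − 15) ÷ lead(D) = −7x² ÷ x² = −7. Subtract (−7)·D = −7x² − 21x − 7. Remainder: −6x − 8.

Q(x) = −8x³ + 3x² + 3x − 7; R(x) = −6x − 8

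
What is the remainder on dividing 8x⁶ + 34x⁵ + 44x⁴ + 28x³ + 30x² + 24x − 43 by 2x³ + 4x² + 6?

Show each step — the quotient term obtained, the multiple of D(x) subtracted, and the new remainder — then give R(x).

Step 1: lead(8x⁶ + 34x⁵ + 44x⁴ + 28x³ + 30x² + 24x − 43) ÷ lead(D) = 8x⁶ ÷ 2x³ = 4x³. Subtract (4x³)·D = 8x⁶ + 16x⁵ + 24x³. Remainder: 18x⁵ + 44x⁴ + 4x³ + 30x² + 24x − 43.
Step 2: lead(18x⁵ + 44x⁴ + 4x³ + 30x² + 24x − 43) ÷ lead(D) = 18x⁵ ÷ 2x³ = 9x². Subtract (9x²)·D = 18x⁵ + 36x⁴ + 54x². Remainder: 8x⁴ + 4x³ − 24x² + 24x − 43.
Step 3: lead(8x⁴ + 4x³ − 24x² + 24x − 43) ÷ lead(D) = 8x⁴ ÷ 2x³ = 4x. Subtract (4x)·D = 8x⁴ + 16x³ + 24x. Remainder: −12x³ − 24x² − 43.
Step 4: lead(−12x³ − 24x² − 43) ÷ lead(D) = −12x³ ÷ 2x³ = −6. Subtract (−6)·D = −12x³ − 24x² − 36. Remainder: −7.

R(x) = −7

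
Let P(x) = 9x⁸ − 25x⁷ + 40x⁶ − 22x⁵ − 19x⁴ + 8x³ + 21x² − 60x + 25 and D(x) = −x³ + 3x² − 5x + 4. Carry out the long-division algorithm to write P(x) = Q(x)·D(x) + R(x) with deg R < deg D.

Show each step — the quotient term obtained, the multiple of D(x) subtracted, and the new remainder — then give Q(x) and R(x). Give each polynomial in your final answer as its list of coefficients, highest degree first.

Q = [-9, -2, -1, -7, -5, 8]; R = [-7]

Step 1: lead(9x⁸ − 25x⁷ + 40x⁶ − 22x⁵ − 19x⁴ + 8x³ + 21x² − 60x + 25) ÷ lead(D) = 9x⁸ ÷ −x³ = −9x⁵. Subtract (−9x⁵)·D = 9x⁸ − 27x⁷ + 45x⁶ − 36x⁵. Remainder: 2x⁷ − 5x⁶ + 14x⁵ − 19x⁴ + 8x³ + 21x² − 60x + 25.
Step 2: lead(2x⁷ − 5x⁶ + 14x⁵ − 19x⁴ + 8x³ + 21x² − 60x + 25) ÷ lead(D) = 2x⁷ ÷ −x³ = −2x⁴. Subtract (−2x⁴)·D = 2x⁷ − 6x⁶ + 10x⁵ − 8x⁴. Remainder: x⁶ + 4x⁵ − 11x⁴ + 8x³ + 21x² − 60x + 25.
Step 3: lead(x⁶ + 4x⁵ − 11x⁴ + 8x³ + 21x² − 60x + 25) ÷ lead(D) = x⁶ ÷ −x³ = −x³. Subtract (−x³)·D = x⁶ − 3x⁵ + 5x⁴ − 4x³. Remainder: 7x⁵ − 16x⁴ + 12x³ + 21x² − 60x + 25.
Step 4: lead(7x⁵ − 16x⁴ + 12x³ + 21x² − 60x + 25) ÷ lead(D) = 7x⁵ ÷ −x³ = −7x². Subtract (−7x²)·D = 7x⁵ − 21x⁴ + 35x³ − 28x². Remainder: 5x⁴ − 23x³ + 49x² − 60x + 25.
Step 5: lead(5x⁴ − 23x³ + 49x² − 60x + 25) ÷ lead(D) = 5x⁴ ÷ −x³ = −5x. Subtract (−5x)·D = 5x⁴ − 15x³ + 25x² − 20x. Remainder: −8x³ + 24x² − 40x + 25.
Step 6: lead(−8x³ + 24x² − 40x + 25) ÷ lead(D) = −8x³ ÷ −x³ = 8. Subtract (8)·D = −8x³ + 24x² − 40x + 32. Remainder: −7.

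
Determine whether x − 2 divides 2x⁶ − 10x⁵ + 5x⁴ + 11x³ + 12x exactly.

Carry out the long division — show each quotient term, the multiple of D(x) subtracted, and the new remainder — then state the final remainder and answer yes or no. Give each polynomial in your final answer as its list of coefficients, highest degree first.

Step 1: lead(2x⁶ − 10x⁵ + 5x⁴ + 11x³ + 12x) ÷ lead(D) = 2x⁶ ÷ x = 2x⁵. Subtract (2x⁵)·D = 2x⁶ − 4x⁵. Remainder: −6x⁵ + 5x⁴ + 11x³ + 12x.
Step 2: lead(−6x⁵ + 5x⁴ + 11x³ + 12x) ÷ lead(D) = −6x⁵ ÷ x = −6x⁴. Subtract (−6x⁴)·D = −6x⁵ + 12x⁴. Remainder: −7x⁴ + 11x³ + 12x.
Step 3: lead(−7x⁴ + 11x³ + 12x) ÷ lead(D) = −7x⁴ ÷ x = −7x³. Subtract (−7x³)·D = −7x⁴ + 14x³. Remainder: −3x³ + 12x.
Step 4: lead(−3x³ + 12x) ÷ lead(D) = −3x³ ÷ x = −3x². Subtract (−3x²)·D = −3x³ + 6x². Remainder: −6x² + 12x.
Step 5: lead(−6x² + 12x) ÷ lead(D) = −6x² ÷ x = −6x. Subtract (−6x)·D = −6x² + 12x. Remainder: 0.

R = [0], so D(x) is a factor of P(x). yes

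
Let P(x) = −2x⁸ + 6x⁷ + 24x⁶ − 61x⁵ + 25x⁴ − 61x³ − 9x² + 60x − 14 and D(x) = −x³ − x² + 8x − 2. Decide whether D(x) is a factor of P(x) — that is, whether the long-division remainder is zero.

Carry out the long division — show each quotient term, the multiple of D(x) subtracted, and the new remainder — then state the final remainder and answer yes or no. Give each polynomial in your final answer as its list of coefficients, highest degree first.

Step 1: lead(−2x⁸ + 6x⁷ + 24x⁶ − 61x⁵ + 25x⁴ − 61x³ − 9x² + 60x − 14) ÷ lead(D) = −2x⁸ ÷ −x³ = 2x⁵. Subtract (2x⁵)·D = −2x⁸ − 2x⁷ + 16x⁶ − 4x⁵. Remainder: 8x⁷ + 8x⁶ − 57x⁵ + 25x⁴ − 61x³ − 9x² + 60x − 14.
Step 2: lead(8x⁷ + 8x⁶ − 57x⁵ + 25x⁴ − 61x³ − 9x² + 60x − 14) ÷ lead(D) = 8x⁷ ÷ −x³ = −8x⁴. Subtract (−8x⁴)·D = 8x⁷ + 8x⁶ − 64x⁵ + 16x⁴. Remainder: 7x⁵ + 9x⁴ − 61x³ − 9x² + 60x − 14.
Step 3: lead(7x⁵ + 9x⁴ − 61x³ − 9x² + 60x − 14) ÷ lead(D) = 7x⁵ ÷ −x³ = −7x². Subtract (−7x²)·D = 7x⁵ + 7x⁴ − 56x³ + 14x². Remainder: 2x⁴ − 5x³ − 23x² + 60x − 14.
Step 4: lead(2x⁴ − 5x³ − 23x² + 60x − 14) ÷ lead(D) = 2x⁴ ÷ −x³ = −2x. Subtract (−2x)·D = 2x⁴ + 2x³ − 16x² + 4x. Remainder: −7x³ − 7x² + 56x − 14.
Step 5: lead(−7x³ − 7x² + 56x − 14) ÷ lead(D) = −7x³ ÷ −x³ = 7. Subtract (7)·D = −7x³ − 7x² + 56x − 14. Remainder: 0.

R = [0], so D(x) is a factor of P(x). yes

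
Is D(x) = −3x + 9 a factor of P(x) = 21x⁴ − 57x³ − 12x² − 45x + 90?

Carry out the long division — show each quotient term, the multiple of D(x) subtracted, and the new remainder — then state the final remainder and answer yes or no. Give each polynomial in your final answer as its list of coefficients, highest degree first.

Step 1: lead(21x⁴ − 57x³ − 12x² − 45x + 90) ÷ lead(D) = 21x⁴ ÷ −3x = −7x³. Subtract (−7x³)·D = 21x⁴ − 63x³. Remainder: 6x³ − 12x² − 45x + 90.
Step 2: lead(6x³ − 12x² − 45x + 90) ÷ lead(D) = 6x³ ÷ −3x = −2x². Subtract (−2x²)·D = 6x³ − 18x². Remainder: 6x² − 45x + 90.
Step 3: lead(6x² − 45x + 90) ÷ lead(D) = 6x² ÷ −3x = −2x. Subtract (−2x)·D = 6x² − 18x. Remainder: −27x + 90.
Step 4: lead(−27x + 90) ÷ lead(D) = −27x ÷ −3x = 9. Subtract (9)·D = −27x + 81. Remainder: 9.

R = [9], so D(x) is not a factor of P(x). no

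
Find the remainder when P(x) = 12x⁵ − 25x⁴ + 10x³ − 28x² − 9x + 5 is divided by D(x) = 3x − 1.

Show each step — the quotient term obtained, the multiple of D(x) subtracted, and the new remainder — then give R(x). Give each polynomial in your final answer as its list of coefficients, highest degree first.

Step 1: lead(12x⁵ − 25x⁴ + 10x³ − 28x² − 9x + 5) ÷ lead(D) = 12x⁵ ÷ 3x = 4x⁴. Subtract (4x⁴)·D = 12x⁵ − 4x⁴. Remainder: −21x⁴ + 10x³ − 28x² − 9x + 5.
Step 2: lead(−21x⁴ + 10x³ − 28x² − 9x + 5) ÷ lead(D) = −21x⁴ ÷ 3x = −7x³. Subtract (−7x³)·D = −21x⁴ + 7x³. Remainder: 3x³ − 28x² − 9x + 5.
Step 3: lead(3x³ − 28x² − 9x + 5) ÷ lead(D) = 3x³ ÷ 3x = x². Subtract (x²)·D = 3x³ − x². Remainder: −27x² − 9x + 5.
Step 4: lead(−27x² − 9x + 5) ÷ lead(D) = −27x² ÷ 3x = −9x. Subtract (−9x)·D = −27x² + 9x. Remainder: −18x + 5.
Step 5: lead(−18x + 5) ÷ lead(D) = −18x ÷ 3x = −6. Subtract (−6)·D = −18x + 6. Remainder: −1.

R = [-1]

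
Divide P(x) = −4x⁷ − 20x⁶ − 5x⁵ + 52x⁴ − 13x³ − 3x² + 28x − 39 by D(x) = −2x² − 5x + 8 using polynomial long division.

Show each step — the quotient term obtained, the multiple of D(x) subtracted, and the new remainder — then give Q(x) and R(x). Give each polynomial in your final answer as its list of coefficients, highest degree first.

Step 1: lead(−4x⁷ − 20x⁶ − 5x⁵ + 52x⁴ − 13x³ − 3x² + 28x − 39) ÷ lead(D) = −4x⁷ ÷ −2x² = 2x⁵. Subtract (2x⁵)·D = −4x⁷ − 10x⁶ + 16x⁵. Remainder: −10x⁶ − 21x⁵ + 52x⁴ − 13x³ − 3x² + 28x − 39.
Step 2: lead(−10x⁶ − 21x⁵ + 52x⁴ − 13x³ − 3x² + 28x − 39) ÷ lead(D) = −10x⁶ ÷ −2x² = 5x⁴. Subtract (5x⁴)·D = −10x⁶ − 25x⁵ + 40x⁴. Remainder: 4x⁵ + 12x⁴ − 13x³ − 3x² + 28x − 39.
Step 3: lead(4x⁵ + 12x⁴ − 13x³ − 3x² + 28x − 39) ÷ lead(D) = 4x⁵ ÷ −2x² = −2x³. Subtract (−2x³)·D = 4x⁵ + 10x⁴ − 16x³. Remainder: 2x⁴ + 3x³ − 3x² + 28x − 39.
Step 4: lead(2x⁴ + 3x³ − 3x² + 28x − 39) ÷ lead(D) = 2x⁴ ÷ −2x² = −x². Subtract (−x²)·D = 2x⁴ + 5x³ − 8x². Remainder: −2x³ + 5x² + 28x − 39.
Step 5: lead(−2x³ + 5x² + 28x − 39) ÷ lead(D) = −2x³ ÷ −2x² = x. Subtract (x)·D = −2x³ − 5x² + 8x. Remainder: 10x² + 20x − 39.
Step 6: lead(10x² + 20x − 39) ÷ lead(D) = 10x² ÷ −2x² = −5. Subtract (−5)·D = 10x² + 25x − 40. Remainder: −5x + 1.

Q = [2, 5, -2, -1, 1, -5]; R = [-5, 1]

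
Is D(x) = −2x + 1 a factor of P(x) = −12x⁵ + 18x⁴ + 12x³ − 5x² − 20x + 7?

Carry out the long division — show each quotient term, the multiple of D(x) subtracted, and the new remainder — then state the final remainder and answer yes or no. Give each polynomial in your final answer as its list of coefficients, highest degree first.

Step 1: lead(−12x⁵ + 18x⁴ + 12x³ − 5x² − 20x + 7) ÷ lead(D) = −12x⁵ ÷ −2x = 6x⁴. Subtract (6x⁴)·D = −12x⁵ + 6x⁴. Remainder: 12x⁴ + 12x³ − 5x² − 20x + 7.
Step 2: lead(12x⁴ + 12x³ − 5x² − 20x + 7) ÷ lead(D) = 12x⁴ ÷ −2x = −6x³. Subtract (−6x³)·D = 12x⁴ − 6x³. Remainder: 18x³ − 5x² − 20x + 7.
Step 3: lead(18x³ − 5x² − 20x + 7) ÷ lead(D) = 18x³ ÷ −2x = −9x². Subtract (−9x²)·D = 18x³ − 9x². Remainder: 4x² − 20x + 7.
Step 4: lead(4x² − 20x + 7) ÷ lead(D) = 4x² ÷ −2x = −2x. Subtract (−2x)·D = 4x² − 2x. Remainder: −18x + 7.
Step 5: lead(−18x + 7) ÷ lead(D) = −18x ÷ −2x = 9. Subtract (9)·D = −18x + 9. Remainder: −2.

R = [-2], so D(x) is not a factor of P(x). no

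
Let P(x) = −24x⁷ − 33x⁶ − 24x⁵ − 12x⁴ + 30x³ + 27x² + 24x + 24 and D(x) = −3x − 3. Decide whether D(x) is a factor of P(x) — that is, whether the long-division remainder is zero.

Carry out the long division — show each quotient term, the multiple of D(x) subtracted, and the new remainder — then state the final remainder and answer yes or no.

R(x) = 0, so D(x) is a factor of P(x). yes

Step 1: lead(−24x⁷ − 33x⁶ − 24x⁵ − 12x⁴ + 30x³ + 27x² + 24x + 24) ÷ lead(D) = −24x⁷ ÷ −3x = 8x⁶. Subtract (8x⁶)·D = −24x⁷ − 24x⁶. Remainder: −9x⁶ − 24x⁵ − 12x⁴ + 30x³ + 27x² + 24x + 24.
Step 2: lead(−9x⁶ − 24x⁵ − 12x⁴ + 30x³ + 27x² + 24x + 24) ÷ lead(D) = −9x⁶ ÷ −3x = 3x⁵. Subtract (3x⁵)·D = −9x⁶ − 9x⁵. Remainder: −15x⁵ − 12x⁴ + 30x³ + 27x² + 24x + 24.
Step 3: lead(−15x⁵ − 12x⁴ + 30x³ + 27x² + 24x + 24) ÷ lead(D) = −15x⁵ ÷ −3x = 5x⁴. Subtract (5x⁴)·D = −15x⁵ − 15x⁴. Remainder: 3x⁴ + 30x³ + 27x² + 24x + 24.
Step 4: lead(3x⁴ + 30x³ + 27x² + 24x + 24) ÷ lead(D) = 3x⁴ ÷ −3x = −x³. Subtract (−x³)·D = 3x⁴ + 3x³. Remainder: 27x³ + 27x² + 24x + 24.
Step 5: lead(27x³ + 27x² + 24x + 24) ÷ lead(D) = 27x³ ÷ −3x = −9x². Subtract (−9x²)·D = 27x³ + 27x². Remainder: 24x + 24.
Step 6: lead(24x + 24) ÷ lead(D) = 24x ÷ −3x = −8. Subtract (−8)·D = 24x + 24. Remainder: 0.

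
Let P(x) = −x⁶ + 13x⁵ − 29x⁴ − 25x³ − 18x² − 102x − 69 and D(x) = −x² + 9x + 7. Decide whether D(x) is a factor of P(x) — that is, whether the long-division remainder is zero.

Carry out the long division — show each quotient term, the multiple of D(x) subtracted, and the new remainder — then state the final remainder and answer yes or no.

R(x) = −6, so D(x) is not a factor of P(x). no

Step 1: lead(−x⁶ + 13x⁵ − 29x⁴ − 25x³ − 18x² − 102x − 69) ÷ lead(D) = −x⁶ ÷ −x² = x⁴. Subtract (x⁴)·D = −x⁶ + 9x⁵ + 7x⁴. Remainder: 4x⁵ − 36x⁴ − 25x³ − 18x² − 102x − 69.
Step 2: lead(4x⁵ − 36x⁴ − 25x³ − 18x² − 102x − 69) ÷ lead(D) = 4x⁵ ÷ −x² = −4x³. Subtract (−4x³)·D = 4x⁵ − 36x⁴ − 28x³. Remainder: 3x³ − 18x² − 102x − 69.
Step 3: lead(3x³ − 18x² − 102x − 69) ÷ lead(D) = 3x³ ÷ −x² = −3x. Subtract (−3x)·D = 3x³ − 27x² − 21x. Remainder: 9x² − 81x − 69.
Step 4: lead(9x² − 81x − 69) ÷ lead(D) = 9x² ÷ −x² = −9. Subtract (−9)·D = 9x² − 81x − 63. Remainder: −6.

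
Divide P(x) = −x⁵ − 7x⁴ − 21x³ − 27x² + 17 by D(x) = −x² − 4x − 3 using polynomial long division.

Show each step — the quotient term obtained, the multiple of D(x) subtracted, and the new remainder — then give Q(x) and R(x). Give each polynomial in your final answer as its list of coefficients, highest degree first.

Q = [1, 3, 6, -6]; R = [-6, -1]

Step 1: lead(−x⁵ − 7x⁴ − 21x³ − 27x² + 17) ÷ lead(D) = −x⁵ ÷ −x² = x³. Subtract (x³)·D = −x⁵ − 4x⁴ − 3x³. Remainder: −3x⁴ − 18x³ − 27x² + 17.
Step 2: lead(−3x⁴ − 18x³ − 27x² + 17) ÷ lead(D) = −3x⁴ ÷ −x² = 3x². Subtract (3x²)·D = −3x⁴ − 12x³ − 9x². Remainder: −6x³ − 18x² + 17.
Step 3: lead(−6x³ − 18x² + 17) ÷ lead(D) = −6x³ ÷ −x² = 6x. Subtract (6x)·D = −6x³ − 24x² − 18x. Remainder: 6x² + 18x + 17.
Step 4: lead(6x² + 18x + 17) ÷ lead(D) = 6x² ÷ −x² = −6. Subtract (−6)·D = 6x² + 24x + 18. Remainder: −6x − 1.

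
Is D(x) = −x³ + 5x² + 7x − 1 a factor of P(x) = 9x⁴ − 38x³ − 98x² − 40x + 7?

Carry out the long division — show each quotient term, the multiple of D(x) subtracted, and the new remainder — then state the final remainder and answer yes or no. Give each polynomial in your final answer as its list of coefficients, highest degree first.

Step 1: lead(9x⁴ − 38x³ − 98x² − 40x + 7) ÷ lead(D) = 9x⁴ ÷ −x³ = −9x. Subtract (−9x)·D = 9x⁴ − 45x³ − 63x² + 9x. Remainder: 7x³ − 35x² − 49x + 7.
Step 2: lead(7x³ − 35x² − 49x + 7) ÷ lead(D) = 7x³ ÷ −x³ = −7. Subtract (−7)·D = 7x³ − 35x² − 49x + 7. Remainder: 0.

R = [0], so D(x) is a factor of P(x). yes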